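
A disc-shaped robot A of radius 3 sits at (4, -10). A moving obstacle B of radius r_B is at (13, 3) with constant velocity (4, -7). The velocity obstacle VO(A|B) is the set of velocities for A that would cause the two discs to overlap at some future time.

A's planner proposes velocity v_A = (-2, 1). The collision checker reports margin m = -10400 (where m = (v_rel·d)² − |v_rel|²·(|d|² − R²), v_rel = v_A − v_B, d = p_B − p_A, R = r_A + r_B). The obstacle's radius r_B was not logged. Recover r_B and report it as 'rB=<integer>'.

m = -10400
d = (9, 13);  v_rel = (-6, 8),  |v_rel|² = 100
v_rel×d = (-6)·(13) − (8)·(9) = -150
since m = R²·100 − (-150)²:  R² = (22500 + -10400) / 100 = 121
R = √121 = 11  ⇒  r_B = 11 − 3 = 8

rB=8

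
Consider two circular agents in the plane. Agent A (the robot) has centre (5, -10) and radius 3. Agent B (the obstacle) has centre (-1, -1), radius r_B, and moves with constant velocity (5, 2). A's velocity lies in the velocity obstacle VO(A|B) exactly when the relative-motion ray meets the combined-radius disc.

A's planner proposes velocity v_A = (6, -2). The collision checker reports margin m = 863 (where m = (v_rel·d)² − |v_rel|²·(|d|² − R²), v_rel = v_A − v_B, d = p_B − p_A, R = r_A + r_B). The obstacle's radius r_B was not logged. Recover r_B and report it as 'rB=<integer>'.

m = 863
d = (-6, 9);  v_rel = (1, -4),  |v_rel|² = 17
v_rel×d = (1)·(9) − (-4)·(-6) = -15
since m = R²·17 − (-15)²:  R² = (225 + 863) / 17 = 64
R = √64 = 8  ⇒  r_B = 8 − 3 = 5

rB=5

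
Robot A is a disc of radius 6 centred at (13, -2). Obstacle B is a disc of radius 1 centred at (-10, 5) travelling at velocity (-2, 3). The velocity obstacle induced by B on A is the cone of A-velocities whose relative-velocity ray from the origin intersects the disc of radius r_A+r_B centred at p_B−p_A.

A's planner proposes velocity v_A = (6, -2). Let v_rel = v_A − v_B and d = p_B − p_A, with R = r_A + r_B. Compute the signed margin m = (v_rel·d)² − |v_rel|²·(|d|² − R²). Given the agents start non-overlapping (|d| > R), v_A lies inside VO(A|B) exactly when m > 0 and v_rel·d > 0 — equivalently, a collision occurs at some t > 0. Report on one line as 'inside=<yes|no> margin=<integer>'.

d = (-23, 7),  |d|² = 578;  R = 6+1 = 7,  c = 578−7² = 529
v_rel = (8, -5),  |v_rel|² = 89;  v_rel·d = (8)·(-23) + (-5)·(7) = -219
89·t² + 438·t + 529 = 0  ⇒  m = (-219)² − 89·529 = 880
m = 880 > 0,  v_rel·d = -219 < 0  ⇒  outside

inside=no margin=880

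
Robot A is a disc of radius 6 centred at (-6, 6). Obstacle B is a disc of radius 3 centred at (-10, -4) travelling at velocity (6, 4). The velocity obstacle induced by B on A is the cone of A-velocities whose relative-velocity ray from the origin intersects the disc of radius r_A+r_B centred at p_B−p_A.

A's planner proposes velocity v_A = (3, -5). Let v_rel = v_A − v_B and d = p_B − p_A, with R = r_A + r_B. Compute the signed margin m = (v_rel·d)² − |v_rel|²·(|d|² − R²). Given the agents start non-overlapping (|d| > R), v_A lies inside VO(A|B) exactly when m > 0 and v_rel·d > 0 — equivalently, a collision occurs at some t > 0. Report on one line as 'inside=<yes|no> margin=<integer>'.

d = (-4, -10),  |d|² = 116;  R = 6+3 = 9,  c = 116−9² = 35
v_rel = (-3, -9),  |v_rel|² = 90;  v_rel·d = (-3)·(-4) + (-9)·(-10) = 102
90·t² − 204·t + 35 = 0  ⇒  m = 102² − 90·35 = 7254
m = 7254 > 0,  v_rel·d = 102 > 0  ⇒  inside

inside=yes margin=7254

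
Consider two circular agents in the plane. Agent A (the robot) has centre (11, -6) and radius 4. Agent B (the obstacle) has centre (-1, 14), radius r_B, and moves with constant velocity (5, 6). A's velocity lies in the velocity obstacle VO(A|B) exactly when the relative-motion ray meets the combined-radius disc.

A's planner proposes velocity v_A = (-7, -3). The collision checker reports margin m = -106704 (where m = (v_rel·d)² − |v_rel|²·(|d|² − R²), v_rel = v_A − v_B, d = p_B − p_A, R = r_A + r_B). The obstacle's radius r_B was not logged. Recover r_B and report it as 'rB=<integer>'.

m = -106704
d = (-12, 20);  v_rel = (-12, -9),  |v_rel|² = 225
v_rel×d = (-12)·(20) − (-9)·(-12) = -348
since m = R²·225 − (-348)²:  R² = (121104 + -106704) / 225 = 64
R = √64 = 8  ⇒  r_B = 8 − 4 = 4

rB=4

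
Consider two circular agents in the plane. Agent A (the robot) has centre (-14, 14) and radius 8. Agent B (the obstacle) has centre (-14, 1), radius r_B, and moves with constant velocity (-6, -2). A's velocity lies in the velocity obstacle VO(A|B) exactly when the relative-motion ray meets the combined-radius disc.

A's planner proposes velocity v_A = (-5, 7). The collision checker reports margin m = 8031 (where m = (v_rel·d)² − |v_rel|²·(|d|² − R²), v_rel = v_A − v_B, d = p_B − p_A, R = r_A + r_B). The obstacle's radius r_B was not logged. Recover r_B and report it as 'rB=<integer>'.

m = 8031
d = (0, -13);  v_rel = (1, 9),  |v_rel|² = 82
v_rel×d = (1)·(-13) − (9)·(0) = -13
since m = R²·82 − (-13)²:  R² = (169 + 8031) / 82 = 100
R = √100 = 10  ⇒  r_B = 10 − 8 = 2

rB=2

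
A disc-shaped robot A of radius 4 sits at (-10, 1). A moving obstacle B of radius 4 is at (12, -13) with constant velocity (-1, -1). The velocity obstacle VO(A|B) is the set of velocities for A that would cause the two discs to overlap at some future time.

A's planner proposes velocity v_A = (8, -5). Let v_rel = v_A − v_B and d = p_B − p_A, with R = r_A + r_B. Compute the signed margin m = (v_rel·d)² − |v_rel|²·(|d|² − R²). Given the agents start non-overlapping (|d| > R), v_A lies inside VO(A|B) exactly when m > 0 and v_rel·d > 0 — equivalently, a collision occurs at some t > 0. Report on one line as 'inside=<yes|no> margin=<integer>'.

d = (22, -14),  |d|² = 680;  R = 4+4 = 8,  c = 680−8² = 616
v_rel = (9, -4),  |v_rel|² = 97;  v_rel·d = (9)·(22) + (-4)·(-14) = 254
97·t² − 508·t + 616 = 0  ⇒  m = 254² − 97·616 = 4764
m = 4764 > 0,  v_rel·d = 254 > 0  ⇒  inside

inside=yes margin=4764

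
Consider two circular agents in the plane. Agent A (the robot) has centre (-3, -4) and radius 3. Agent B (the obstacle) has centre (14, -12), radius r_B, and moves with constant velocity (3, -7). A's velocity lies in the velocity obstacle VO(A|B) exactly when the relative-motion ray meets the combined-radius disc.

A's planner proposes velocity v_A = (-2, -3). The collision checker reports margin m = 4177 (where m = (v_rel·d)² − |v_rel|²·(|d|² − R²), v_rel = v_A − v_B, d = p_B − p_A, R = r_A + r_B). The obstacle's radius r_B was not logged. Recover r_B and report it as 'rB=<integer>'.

m = 4177
d = (17, -8);  v_rel = (-5, 4),  |v_rel|² = 41
v_rel×d = (-5)·(-8) − (4)·(17) = -28
since m = R²·41 − (-28)²:  R² = (784 + 4177) / 41 = 121
R = √121 = 11  ⇒  r_B = 11 − 3 = 8

rB=8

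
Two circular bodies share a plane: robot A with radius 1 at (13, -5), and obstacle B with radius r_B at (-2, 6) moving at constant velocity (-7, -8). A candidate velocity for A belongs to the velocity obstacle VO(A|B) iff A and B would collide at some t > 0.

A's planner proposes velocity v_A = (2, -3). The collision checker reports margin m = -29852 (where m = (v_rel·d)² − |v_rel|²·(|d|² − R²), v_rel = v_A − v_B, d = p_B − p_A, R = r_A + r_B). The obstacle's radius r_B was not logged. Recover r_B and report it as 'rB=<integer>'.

m = -29852
d = (-15, 11);  v_rel = (9, 5),  |v_rel|² = 106
v_rel×d = (9)·(11) − (5)·(-15) = 174
since m = R²·106 − 174²:  R² = (30276 + -29852) / 106 = 4
R = √4 = 2  ⇒  r_B = 2 − 1 = 1

rB=1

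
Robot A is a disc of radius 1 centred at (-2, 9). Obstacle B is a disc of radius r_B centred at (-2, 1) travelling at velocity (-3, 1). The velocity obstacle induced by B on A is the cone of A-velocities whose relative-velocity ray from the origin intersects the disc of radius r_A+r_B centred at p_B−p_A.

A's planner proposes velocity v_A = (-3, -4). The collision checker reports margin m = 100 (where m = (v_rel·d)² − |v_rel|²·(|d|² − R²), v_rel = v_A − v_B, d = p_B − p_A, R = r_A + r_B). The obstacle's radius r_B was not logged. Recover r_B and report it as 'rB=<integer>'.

m = 100
d = (0, -8);  v_rel = (0, -5),  |v_rel|² = 25
v_rel×d = (0)·(-8) − (-5)·(0) = 0
since m = R²·25 − 0²:  R² = (0 + 100) / 25 = 4
R = √4 = 2  ⇒  r_B = 2 − 1 = 1

rB=1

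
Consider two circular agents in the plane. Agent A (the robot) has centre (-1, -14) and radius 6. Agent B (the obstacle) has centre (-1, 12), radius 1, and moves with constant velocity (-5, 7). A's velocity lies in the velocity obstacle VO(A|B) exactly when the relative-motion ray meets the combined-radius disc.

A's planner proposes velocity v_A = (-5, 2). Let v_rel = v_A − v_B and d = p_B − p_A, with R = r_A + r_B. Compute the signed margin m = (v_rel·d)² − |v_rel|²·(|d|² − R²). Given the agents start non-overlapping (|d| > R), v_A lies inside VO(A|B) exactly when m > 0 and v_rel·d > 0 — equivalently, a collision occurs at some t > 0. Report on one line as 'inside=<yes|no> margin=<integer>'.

d = (0, 26),  |d|² = 676;  R = 6+1 = 7,  c = 676−7² = 627
v_rel = (0, -5),  |v_rel|² = 25;  v_rel·d = (0)·(0) + (-5)·(26) = -130
25·t² + 260·t + 627 = 0  ⇒  m = (-130)² − 25·627 = 1225
m = 1225 > 0,  v_rel·d = -130 < 0  ⇒  outside

inside=no margin=1225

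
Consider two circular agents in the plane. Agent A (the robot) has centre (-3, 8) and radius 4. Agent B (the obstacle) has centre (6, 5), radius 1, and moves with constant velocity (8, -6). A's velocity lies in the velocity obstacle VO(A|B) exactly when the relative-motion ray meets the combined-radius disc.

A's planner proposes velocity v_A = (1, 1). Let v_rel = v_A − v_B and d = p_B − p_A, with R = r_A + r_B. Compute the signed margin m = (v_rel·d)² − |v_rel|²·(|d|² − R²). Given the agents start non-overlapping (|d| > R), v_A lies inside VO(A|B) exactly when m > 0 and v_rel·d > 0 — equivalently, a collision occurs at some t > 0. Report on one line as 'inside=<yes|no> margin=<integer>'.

d = (9, -3),  |d|² = 90;  R = 4+1 = 5,  c = 90−5² = 65
v_rel = (-7, 7),  |v_rel|² = 98;  v_rel·d = (-7)·(9) + (7)·(-3) = -84
98·t² + 168·t + 65 = 0  ⇒  m = (-84)² − 98·65 = 686
m = 686 > 0,  v_rel·d = -84 < 0  ⇒  outside

inside=no margin=686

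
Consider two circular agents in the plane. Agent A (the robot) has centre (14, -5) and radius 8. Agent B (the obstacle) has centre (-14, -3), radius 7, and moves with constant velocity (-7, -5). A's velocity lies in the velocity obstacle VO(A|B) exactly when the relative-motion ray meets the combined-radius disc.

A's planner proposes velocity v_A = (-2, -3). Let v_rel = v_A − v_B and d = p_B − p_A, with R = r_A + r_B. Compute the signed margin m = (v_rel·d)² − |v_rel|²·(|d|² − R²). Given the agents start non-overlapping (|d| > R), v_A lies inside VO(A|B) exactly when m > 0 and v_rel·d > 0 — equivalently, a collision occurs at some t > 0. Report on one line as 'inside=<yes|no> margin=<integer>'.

d = (-28, 2),  |d|² = 788;  R = 8+7 = 15,  c = 788−15² = 563
v_rel = (5, 2),  |v_rel|² = 29;  v_rel·d = (5)·(-28) + (2)·(2) = -136
29·t² + 272·t + 563 = 0  ⇒  m = (-136)² − 29·563 = 2169
m = 2169 > 0,  v_rel·d = -136 < 0  ⇒  outside

inside=no margin=2169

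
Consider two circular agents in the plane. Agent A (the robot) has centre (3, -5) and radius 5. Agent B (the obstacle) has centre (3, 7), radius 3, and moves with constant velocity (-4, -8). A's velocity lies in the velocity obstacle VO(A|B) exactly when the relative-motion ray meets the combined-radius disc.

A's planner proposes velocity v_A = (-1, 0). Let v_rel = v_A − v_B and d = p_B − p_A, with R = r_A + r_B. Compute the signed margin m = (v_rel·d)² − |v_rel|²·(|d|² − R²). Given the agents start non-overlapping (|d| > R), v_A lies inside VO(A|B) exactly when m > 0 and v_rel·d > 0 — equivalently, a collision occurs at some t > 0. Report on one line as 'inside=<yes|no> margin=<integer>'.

d = (0, 12),  |d|² = 144;  R = 5+3 = 8,  c = 144−8² = 80
v_rel = (3, 8),  |v_rel|² = 73;  v_rel·d = (3)·(0) + (8)·(12) = 96
73·t² − 192·t + 80 = 0  ⇒  m = 96² − 73·80 = 3376
m = 3376 > 0,  v_rel·d = 96 > 0  ⇒  inside

inside=yes margin=3376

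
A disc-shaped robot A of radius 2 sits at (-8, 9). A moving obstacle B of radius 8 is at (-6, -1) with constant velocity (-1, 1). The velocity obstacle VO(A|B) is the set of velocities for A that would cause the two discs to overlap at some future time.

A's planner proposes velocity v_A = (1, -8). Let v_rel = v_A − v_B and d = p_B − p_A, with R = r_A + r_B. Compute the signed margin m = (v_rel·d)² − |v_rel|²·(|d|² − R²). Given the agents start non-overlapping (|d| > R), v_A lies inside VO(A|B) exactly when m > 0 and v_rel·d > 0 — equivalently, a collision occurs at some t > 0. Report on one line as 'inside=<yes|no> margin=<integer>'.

d = (2, -10),  |d|² = 104;  R = 2+8 = 10,  c = 104−10² = 4
v_rel = (2, -9),  |v_rel|² = 85;  v_rel·d = (2)·(2) + (-9)·(-10) = 94
85·t² − 188·t + 4 = 0  ⇒  m = 94² − 85·4 = 8496
m = 8496 > 0,  v_rel·d = 94 > 0  ⇒  inside

inside=yes margin=8496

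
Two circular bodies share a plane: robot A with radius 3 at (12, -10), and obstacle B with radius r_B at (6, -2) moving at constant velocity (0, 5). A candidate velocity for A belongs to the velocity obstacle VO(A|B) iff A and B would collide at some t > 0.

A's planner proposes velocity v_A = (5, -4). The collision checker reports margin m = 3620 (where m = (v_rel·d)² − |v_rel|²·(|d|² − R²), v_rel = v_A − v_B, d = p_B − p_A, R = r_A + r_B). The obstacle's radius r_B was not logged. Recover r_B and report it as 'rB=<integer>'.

m = 3620
d = (-6, 8);  v_rel = (5, -9),  |v_rel|² = 106
v_rel×d = (5)·(8) − (-9)·(-6) = -14
since m = R²·106 − (-14)²:  R² = (196 + 3620) / 106 = 36
R = √36 = 6  ⇒  r_B = 6 − 3 = 3

rB=3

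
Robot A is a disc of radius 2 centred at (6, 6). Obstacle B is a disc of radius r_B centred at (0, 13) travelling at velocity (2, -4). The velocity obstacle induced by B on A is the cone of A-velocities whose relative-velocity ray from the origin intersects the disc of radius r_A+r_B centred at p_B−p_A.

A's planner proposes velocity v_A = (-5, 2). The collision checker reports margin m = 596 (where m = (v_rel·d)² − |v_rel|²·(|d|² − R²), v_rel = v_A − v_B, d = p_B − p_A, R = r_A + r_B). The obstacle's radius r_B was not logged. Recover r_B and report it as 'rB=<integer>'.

m = 596
d = (-6, 7);  v_rel = (-7, 6),  |v_rel|² = 85
v_rel×d = (-7)·(7) − (6)·(-6) = -13
since m = R²·85 − (-13)²:  R² = (169 + 596) / 85 = 9
R = √9 = 3  ⇒  r_B = 3 − 2 = 1

rB=1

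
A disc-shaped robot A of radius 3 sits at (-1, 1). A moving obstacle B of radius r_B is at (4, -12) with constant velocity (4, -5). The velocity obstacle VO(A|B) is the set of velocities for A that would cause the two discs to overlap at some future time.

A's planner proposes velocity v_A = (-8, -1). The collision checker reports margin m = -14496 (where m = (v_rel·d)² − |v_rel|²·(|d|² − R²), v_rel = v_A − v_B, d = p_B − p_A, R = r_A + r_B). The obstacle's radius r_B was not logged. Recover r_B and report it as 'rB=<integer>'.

m = -14496
d = (5, -13);  v_rel = (-12, 4),  |v_rel|² = 160
v_rel×d = (-12)·(-13) − (4)·(5) = 136
since m = R²·160 − 136²:  R² = (18496 + -14496) / 160 = 25
R = √25 = 5  ⇒  r_B = 5 − 3 = 2

rB=2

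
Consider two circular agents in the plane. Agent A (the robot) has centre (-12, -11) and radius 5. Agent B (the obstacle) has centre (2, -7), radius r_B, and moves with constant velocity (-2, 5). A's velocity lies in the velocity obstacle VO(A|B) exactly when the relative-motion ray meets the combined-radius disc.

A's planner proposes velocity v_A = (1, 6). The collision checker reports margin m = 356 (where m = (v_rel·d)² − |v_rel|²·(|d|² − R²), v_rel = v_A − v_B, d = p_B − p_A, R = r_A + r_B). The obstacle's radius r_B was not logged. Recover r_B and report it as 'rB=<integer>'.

m = 356
d = (14, 4);  v_rel = (3, 1),  |v_rel|² = 10
v_rel×d = (3)·(4) − (1)·(14) = -2
since m = R²·10 − (-2)²:  R² = (4 + 356) / 10 = 36
R = √36 = 6  ⇒  r_B = 6 − 5 = 1

rB=1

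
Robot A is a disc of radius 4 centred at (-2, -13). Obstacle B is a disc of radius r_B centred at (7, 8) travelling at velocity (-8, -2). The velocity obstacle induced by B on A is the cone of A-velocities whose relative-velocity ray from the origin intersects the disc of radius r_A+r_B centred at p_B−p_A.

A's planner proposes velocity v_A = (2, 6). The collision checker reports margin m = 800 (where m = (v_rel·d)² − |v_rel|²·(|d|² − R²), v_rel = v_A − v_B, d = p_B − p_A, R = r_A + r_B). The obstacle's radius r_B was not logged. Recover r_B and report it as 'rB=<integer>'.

m = 800
d = (9, 21);  v_rel = (10, 8),  |v_rel|² = 164
v_rel×d = (10)·(21) − (8)·(9) = 138
since m = R²·164 − 138²:  R² = (19044 + 800) / 164 = 121
R = √121 = 11  ⇒  r_B = 11 − 4 = 7

rB=7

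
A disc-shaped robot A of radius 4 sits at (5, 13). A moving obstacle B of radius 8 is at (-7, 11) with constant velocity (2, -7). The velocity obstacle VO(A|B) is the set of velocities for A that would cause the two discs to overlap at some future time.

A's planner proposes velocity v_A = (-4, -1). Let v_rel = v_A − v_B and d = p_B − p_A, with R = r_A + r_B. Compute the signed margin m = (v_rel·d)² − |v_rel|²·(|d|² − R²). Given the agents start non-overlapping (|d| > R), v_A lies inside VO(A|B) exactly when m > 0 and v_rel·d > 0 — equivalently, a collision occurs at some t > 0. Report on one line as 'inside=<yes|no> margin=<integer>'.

d = (-12, -2),  |d|² = 148;  R = 4+8 = 12,  c = 148−12² = 4
v_rel = (-6, 6),  |v_rel|² = 72;  v_rel·d = (-6)·(-12) + (6)·(-2) = 60
72·t² − 120·t + 4 = 0  ⇒  m = 60² − 72·4 = 3312
m = 3312 > 0,  v_rel·d = 60 > 0  ⇒  inside

inside=yes margin=3312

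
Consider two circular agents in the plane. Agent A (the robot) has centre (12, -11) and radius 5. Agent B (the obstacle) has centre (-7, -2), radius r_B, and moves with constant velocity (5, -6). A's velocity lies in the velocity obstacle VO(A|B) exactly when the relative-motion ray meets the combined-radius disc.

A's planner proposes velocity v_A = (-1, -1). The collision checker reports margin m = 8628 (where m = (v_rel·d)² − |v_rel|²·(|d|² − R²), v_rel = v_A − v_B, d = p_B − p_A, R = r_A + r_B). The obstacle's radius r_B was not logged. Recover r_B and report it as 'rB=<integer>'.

m = 8628
d = (-19, 9);  v_rel = (-6, 5),  |v_rel|² = 61
v_rel×d = (-6)·(9) − (5)·(-19) = 41
since m = R²·61 − 41²:  R² = (1681 + 8628) / 61 = 169
R = √169 = 13  ⇒  r_B = 13 − 5 = 8

rB=8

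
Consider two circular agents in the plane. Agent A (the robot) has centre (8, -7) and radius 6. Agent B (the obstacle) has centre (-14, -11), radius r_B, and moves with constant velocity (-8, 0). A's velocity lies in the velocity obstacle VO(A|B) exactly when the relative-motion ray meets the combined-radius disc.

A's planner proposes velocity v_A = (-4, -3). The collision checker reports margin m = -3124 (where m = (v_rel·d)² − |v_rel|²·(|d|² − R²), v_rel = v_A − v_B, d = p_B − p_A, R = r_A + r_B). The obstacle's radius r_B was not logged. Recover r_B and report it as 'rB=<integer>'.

m = -3124
d = (-22, -4);  v_rel = (4, -3),  |v_rel|² = 25
v_rel×d = (4)·(-4) − (-3)·(-22) = -82
since m = R²·25 − (-82)²:  R² = (6724 + -3124) / 25 = 144
R = √144 = 12  ⇒  r_B = 12 − 6 = 6

rB=6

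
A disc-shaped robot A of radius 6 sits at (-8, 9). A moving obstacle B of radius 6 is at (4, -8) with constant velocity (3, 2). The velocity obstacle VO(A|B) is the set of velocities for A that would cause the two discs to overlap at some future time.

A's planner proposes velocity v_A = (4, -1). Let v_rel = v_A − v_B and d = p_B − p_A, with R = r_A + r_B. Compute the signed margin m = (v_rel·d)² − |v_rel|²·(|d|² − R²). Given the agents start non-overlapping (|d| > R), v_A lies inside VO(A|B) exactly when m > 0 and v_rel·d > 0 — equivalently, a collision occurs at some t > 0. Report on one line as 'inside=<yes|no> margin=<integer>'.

d = (12, -17),  |d|² = 433;  R = 6+6 = 12,  c = 433−12² = 289
v_rel = (1, -3),  |v_rel|² = 10;  v_rel·d = (1)·(12) + (-3)·(-17) = 63
10·t² − 126·t + 289 = 0  ⇒  m = 63² − 10·289 = 1079
m = 1079 > 0,  v_rel·d = 63 > 0  ⇒  inside

inside=yes margin=1079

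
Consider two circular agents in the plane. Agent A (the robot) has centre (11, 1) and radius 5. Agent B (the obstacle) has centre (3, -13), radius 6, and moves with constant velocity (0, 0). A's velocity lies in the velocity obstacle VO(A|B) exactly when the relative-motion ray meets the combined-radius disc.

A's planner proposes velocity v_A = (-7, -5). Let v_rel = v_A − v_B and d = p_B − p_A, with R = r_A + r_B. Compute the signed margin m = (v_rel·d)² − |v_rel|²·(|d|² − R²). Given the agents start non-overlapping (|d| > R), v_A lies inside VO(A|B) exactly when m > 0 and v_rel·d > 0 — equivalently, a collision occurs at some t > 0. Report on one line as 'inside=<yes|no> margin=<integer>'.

d = (-8, -14),  |d|² = 260;  R = 5+6 = 11,  c = 260−11² = 139
v_rel = (-7, -5),  |v_rel|² = 74;  v_rel·d = (-7)·(-8) + (-5)·(-14) = 126
74·t² − 252·t + 139 = 0  ⇒  m = 126² − 74·139 = 5590
m = 5590 > 0,  v_rel·d = 126 > 0  ⇒  inside

inside=yes margin=5590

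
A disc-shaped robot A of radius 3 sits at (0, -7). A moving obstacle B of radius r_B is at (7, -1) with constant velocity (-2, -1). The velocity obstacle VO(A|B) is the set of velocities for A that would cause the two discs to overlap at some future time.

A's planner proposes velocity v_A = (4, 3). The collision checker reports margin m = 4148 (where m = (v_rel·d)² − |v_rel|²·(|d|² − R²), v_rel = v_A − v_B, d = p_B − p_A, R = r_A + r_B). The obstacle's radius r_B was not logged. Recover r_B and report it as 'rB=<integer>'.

m = 4148
d = (7, 6);  v_rel = (6, 4),  |v_rel|² = 52
v_rel×d = (6)·(6) − (4)·(7) = 8
since m = R²·52 − 8²:  R² = (64 + 4148) / 52 = 81
R = √81 = 9  ⇒  r_B = 9 − 3 = 6

rB=6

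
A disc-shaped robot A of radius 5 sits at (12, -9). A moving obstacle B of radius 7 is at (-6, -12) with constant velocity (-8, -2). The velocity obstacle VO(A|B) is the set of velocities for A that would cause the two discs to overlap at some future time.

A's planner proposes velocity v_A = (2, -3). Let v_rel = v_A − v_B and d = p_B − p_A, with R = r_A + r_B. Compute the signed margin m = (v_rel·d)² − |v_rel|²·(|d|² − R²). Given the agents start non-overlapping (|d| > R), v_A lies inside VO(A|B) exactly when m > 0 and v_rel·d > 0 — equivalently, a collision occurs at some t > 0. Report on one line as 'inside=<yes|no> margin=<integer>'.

d = (-18, -3),  |d|² = 333;  R = 5+7 = 12,  c = 333−12² = 189
v_rel = (10, -1),  |v_rel|² = 101;  v_rel·d = (10)·(-18) + (-1)·(-3) = -177
101·t² + 354·t + 189 = 0  ⇒  m = (-177)² − 101·189 = 12240
m = 12240 > 0,  v_rel·d = -177 < 0  ⇒  outside

inside=no margin=12240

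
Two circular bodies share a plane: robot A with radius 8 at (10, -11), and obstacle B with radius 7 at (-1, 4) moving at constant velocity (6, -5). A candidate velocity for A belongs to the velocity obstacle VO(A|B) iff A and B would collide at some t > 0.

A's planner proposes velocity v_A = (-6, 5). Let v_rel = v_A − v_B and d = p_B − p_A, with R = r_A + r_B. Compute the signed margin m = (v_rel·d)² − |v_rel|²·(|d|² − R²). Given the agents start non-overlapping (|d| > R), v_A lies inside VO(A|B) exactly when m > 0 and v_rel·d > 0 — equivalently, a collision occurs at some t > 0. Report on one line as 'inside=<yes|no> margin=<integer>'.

d = (-11, 15),  |d|² = 346;  R = 8+7 = 15,  c = 346−15² = 121
v_rel = (-12, 10),  |v_rel|² = 244;  v_rel·d = (-12)·(-11) + (10)·(15) = 282
244·t² − 564·t + 121 = 0  ⇒  m = 282² − 244·121 = 50000
m = 50000 > 0,  v_rel·d = 282 > 0  ⇒  inside

inside=yes margin=50000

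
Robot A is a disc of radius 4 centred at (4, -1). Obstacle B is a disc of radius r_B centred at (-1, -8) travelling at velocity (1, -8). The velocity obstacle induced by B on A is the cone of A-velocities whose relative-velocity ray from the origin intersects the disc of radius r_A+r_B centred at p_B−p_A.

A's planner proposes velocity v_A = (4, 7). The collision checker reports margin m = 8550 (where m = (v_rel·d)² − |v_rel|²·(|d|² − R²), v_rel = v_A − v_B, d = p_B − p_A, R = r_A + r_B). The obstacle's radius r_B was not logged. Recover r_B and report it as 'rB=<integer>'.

m = 8550
d = (-5, -7);  v_rel = (3, 15),  |v_rel|² = 234
v_rel×d = (3)·(-7) − (15)·(-5) = 54
since m = R²·234 − 54²:  R² = (2916 + 8550) / 234 = 49
R = √49 = 7  ⇒  r_B = 7 − 4 = 3

rB=3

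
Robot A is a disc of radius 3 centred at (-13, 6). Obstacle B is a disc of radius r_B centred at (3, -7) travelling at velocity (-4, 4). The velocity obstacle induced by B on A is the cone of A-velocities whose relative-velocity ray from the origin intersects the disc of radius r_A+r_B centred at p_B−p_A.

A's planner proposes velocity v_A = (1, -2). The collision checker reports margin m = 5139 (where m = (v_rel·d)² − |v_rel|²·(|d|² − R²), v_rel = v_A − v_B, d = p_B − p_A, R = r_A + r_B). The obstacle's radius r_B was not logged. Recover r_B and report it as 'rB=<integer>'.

m = 5139
d = (16, -13);  v_rel = (5, -6),  |v_rel|² = 61
v_rel×d = (5)·(-13) − (-6)·(16) = 31
since m = R²·61 − 31²:  R² = (961 + 5139) / 61 = 100
R = √100 = 10  ⇒  r_B = 10 − 3 = 7

rB=7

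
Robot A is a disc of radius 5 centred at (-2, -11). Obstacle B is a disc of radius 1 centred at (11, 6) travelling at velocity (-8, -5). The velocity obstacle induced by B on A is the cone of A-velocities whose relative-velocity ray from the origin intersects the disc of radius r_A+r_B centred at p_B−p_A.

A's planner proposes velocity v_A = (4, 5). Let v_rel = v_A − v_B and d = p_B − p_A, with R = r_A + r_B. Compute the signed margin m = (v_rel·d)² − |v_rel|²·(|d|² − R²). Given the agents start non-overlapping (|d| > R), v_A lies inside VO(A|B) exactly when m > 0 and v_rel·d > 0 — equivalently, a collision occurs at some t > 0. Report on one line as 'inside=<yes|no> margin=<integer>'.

d = (13, 17),  |d|² = 458;  R = 5+1 = 6,  c = 458−6² = 422
v_rel = (12, 10),  |v_rel|² = 244;  v_rel·d = (12)·(13) + (10)·(17) = 326
244·t² − 652·t + 422 = 0  ⇒  m = 326² − 244·422 = 3308
m = 3308 > 0,  v_rel·d = 326 > 0  ⇒  inside

inside=yes margin=3308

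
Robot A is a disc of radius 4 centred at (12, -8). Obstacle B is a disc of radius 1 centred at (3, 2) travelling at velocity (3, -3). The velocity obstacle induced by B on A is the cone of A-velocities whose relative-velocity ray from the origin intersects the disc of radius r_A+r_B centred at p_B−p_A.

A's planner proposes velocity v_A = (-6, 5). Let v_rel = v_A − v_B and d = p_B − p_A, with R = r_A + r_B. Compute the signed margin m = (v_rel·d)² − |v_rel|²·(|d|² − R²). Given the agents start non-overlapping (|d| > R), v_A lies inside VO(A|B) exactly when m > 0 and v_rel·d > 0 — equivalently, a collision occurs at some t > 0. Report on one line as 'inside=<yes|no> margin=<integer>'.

d = (-9, 10),  |d|² = 181;  R = 4+1 = 5,  c = 181−5² = 156
v_rel = (-9, 8),  |v_rel|² = 145;  v_rel·d = (-9)·(-9) + (8)·(10) = 161
145·t² − 322·t + 156 = 0  ⇒  m = 161² − 145·156 = 3301
m = 3301 > 0,  v_rel·d = 161 > 0  ⇒  inside

inside=yes margin=3301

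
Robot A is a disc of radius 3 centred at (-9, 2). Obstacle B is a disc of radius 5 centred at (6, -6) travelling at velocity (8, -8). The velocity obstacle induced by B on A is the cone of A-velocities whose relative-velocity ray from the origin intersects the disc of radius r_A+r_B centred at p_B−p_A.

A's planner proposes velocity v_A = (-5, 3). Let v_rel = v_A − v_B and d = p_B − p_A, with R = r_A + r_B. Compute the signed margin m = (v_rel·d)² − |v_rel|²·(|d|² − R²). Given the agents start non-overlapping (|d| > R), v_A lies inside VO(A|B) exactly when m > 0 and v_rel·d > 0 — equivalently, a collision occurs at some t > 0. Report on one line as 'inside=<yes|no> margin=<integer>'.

d = (15, -8),  |d|² = 289;  R = 3+5 = 8,  c = 289−8² = 225
v_rel = (-13, 11),  |v_rel|² = 290;  v_rel·d = (-13)·(15) + (11)·(-8) = -283
290·t² + 566·t + 225 = 0  ⇒  m = (-283)² − 290·225 = 14839
m = 14839 > 0,  v_rel·d = -283 < 0  ⇒  outside

inside=no margin=14839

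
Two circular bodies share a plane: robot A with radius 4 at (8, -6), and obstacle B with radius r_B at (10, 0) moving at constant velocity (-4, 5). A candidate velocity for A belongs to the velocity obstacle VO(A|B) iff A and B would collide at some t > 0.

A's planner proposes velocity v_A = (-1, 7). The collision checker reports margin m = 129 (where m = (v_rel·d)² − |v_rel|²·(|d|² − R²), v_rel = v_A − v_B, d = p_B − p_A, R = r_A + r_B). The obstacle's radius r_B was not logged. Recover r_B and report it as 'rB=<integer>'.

m = 129
d = (2, 6);  v_rel = (3, 2),  |v_rel|² = 13
v_rel×d = (3)·(6) − (2)·(2) = 14
since m = R²·13 − 14²:  R² = (196 + 129) / 13 = 25
R = √25 = 5  ⇒  r_B = 5 − 4 = 1

rB=1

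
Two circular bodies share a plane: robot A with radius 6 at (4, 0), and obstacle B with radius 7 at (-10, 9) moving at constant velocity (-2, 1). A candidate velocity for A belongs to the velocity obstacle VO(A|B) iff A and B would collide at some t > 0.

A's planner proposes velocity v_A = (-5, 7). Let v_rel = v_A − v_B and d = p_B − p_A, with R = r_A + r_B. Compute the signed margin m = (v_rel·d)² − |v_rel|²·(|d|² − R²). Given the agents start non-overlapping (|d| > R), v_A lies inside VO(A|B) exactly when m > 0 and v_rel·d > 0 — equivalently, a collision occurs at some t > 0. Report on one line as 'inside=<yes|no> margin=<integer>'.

d = (-14, 9),  |d|² = 277;  R = 6+7 = 13,  c = 277−13² = 108
v_rel = (-3, 6),  |v_rel|² = 45;  v_rel·d = (-3)·(-14) + (6)·(9) = 96
45·t² − 192·t + 108 = 0  ⇒  m = 96² − 45·108 = 4356
m = 4356 > 0,  v_rel·d = 96 > 0  ⇒  inside

inside=yes margin=4356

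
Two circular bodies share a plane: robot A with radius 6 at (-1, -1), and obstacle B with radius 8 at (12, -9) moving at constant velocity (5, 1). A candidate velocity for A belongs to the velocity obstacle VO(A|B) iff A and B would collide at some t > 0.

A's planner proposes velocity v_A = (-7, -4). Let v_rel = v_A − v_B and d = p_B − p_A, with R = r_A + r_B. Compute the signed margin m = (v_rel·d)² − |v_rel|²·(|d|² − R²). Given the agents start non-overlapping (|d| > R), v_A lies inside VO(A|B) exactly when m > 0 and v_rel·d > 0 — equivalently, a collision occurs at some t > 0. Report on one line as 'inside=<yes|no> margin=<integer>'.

d = (13, -8),  |d|² = 233;  R = 6+8 = 14,  c = 233−14² = 37
v_rel = (-12, -5),  |v_rel|² = 169;  v_rel·d = (-12)·(13) + (-5)·(-8) = -116
169·t² + 232·t + 37 = 0  ⇒  m = (-116)² − 169·37 = 7203
m = 7203 > 0,  v_rel·d = -116 < 0  ⇒  outside

inside=no margin=7203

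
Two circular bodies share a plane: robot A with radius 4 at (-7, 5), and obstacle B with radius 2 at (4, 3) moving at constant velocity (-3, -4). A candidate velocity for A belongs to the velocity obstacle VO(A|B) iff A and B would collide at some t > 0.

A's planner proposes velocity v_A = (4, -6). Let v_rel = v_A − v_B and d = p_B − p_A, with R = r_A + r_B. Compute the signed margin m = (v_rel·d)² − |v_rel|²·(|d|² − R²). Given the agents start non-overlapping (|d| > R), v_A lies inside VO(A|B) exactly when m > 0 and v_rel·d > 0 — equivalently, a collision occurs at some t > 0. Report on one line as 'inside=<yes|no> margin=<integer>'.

d = (11, -2),  |d|² = 125;  R = 4+2 = 6,  c = 125−6² = 89
v_rel = (7, -2),  |v_rel|² = 53;  v_rel·d = (7)·(11) + (-2)·(-2) = 81
53·t² − 162·t + 89 = 0  ⇒  m = 81² − 53·89 = 1844
m = 1844 > 0,  v_rel·d = 81 > 0  ⇒  inside

inside=yes margin=1844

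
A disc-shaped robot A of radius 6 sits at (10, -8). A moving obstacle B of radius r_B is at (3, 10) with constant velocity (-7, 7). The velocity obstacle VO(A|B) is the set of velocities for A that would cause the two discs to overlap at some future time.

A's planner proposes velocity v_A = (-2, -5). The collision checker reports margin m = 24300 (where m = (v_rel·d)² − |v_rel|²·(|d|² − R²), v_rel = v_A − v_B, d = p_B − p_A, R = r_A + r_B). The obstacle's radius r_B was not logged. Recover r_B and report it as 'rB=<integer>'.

m = 24300
d = (-7, 18);  v_rel = (5, -12),  |v_rel|² = 169
v_rel×d = (5)·(18) − (-12)·(-7) = 6
since m = R²·169 − 6²:  R² = (36 + 24300) / 169 = 144
R = √144 = 12  ⇒  r_B = 12 − 6 = 6

rB=6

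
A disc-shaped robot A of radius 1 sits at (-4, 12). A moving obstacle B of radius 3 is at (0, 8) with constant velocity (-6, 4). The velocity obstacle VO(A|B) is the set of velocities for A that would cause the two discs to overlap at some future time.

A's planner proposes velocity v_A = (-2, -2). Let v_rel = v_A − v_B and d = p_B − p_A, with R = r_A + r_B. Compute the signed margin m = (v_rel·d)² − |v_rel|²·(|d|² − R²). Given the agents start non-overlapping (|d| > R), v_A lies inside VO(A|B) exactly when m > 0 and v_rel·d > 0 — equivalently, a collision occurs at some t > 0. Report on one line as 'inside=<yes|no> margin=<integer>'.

d = (4, -4),  |d|² = 32;  R = 1+3 = 4,  c = 32−4² = 16
v_rel = (4, -6),  |v_rel|² = 52;  v_rel·d = (4)·(4) + (-6)·(-4) = 40
52·t² − 80·t + 16 = 0  ⇒  m = 40² − 52·16 = 768
m = 768 > 0,  v_rel·d = 40 > 0  ⇒  inside

inside=yes margin=768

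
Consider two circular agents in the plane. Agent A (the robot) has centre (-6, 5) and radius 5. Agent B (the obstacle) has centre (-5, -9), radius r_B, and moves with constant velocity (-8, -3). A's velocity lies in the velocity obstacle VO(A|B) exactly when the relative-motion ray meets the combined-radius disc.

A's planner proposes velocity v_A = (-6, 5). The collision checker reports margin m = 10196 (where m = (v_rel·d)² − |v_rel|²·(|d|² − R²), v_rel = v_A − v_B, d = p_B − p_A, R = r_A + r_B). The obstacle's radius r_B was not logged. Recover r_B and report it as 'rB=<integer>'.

m = 10196
d = (1, -14);  v_rel = (2, 8),  |v_rel|² = 68
v_rel×d = (2)·(-14) − (8)·(1) = -36
since m = R²·68 − (-36)²:  R² = (1296 + 10196) / 68 = 169
R = √169 = 13  ⇒  r_B = 13 − 5 = 8

rB=8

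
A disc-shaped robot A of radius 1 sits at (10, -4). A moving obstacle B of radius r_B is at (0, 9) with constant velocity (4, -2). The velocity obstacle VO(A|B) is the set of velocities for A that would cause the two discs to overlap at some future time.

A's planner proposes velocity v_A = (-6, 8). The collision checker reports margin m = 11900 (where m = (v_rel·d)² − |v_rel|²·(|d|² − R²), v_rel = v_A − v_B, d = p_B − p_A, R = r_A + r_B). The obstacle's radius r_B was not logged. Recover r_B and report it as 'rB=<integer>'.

m = 11900
d = (-10, 13);  v_rel = (-10, 10),  |v_rel|² = 200
v_rel×d = (-10)·(13) − (10)·(-10) = -30
since m = R²·200 − (-30)²:  R² = (900 + 11900) / 200 = 64
R = √64 = 8  ⇒  r_B = 8 − 1 = 7

rB=7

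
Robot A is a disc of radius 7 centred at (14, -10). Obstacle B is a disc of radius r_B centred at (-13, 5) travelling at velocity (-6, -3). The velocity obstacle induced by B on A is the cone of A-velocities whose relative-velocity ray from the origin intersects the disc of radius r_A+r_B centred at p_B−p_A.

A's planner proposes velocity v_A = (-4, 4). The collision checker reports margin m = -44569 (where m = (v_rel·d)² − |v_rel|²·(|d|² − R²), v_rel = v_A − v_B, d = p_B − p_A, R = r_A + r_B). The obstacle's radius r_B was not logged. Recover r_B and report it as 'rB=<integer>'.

m = -44569
d = (-27, 15);  v_rel = (2, 7),  |v_rel|² = 53
v_rel×d = (2)·(15) − (7)·(-27) = 219
since m = R²·53 − 219²:  R² = (47961 + -44569) / 53 = 64
R = √64 = 8  ⇒  r_B = 8 − 7 = 1

rB=1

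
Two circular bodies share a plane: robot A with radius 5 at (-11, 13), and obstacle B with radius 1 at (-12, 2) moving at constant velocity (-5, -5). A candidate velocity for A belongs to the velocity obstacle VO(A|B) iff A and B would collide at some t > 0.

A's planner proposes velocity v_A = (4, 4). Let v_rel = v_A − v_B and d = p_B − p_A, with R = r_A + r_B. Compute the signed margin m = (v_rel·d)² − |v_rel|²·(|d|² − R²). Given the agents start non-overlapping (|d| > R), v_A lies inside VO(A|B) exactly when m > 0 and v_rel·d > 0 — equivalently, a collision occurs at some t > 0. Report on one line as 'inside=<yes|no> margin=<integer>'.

d = (-1, -11),  |d|² = 122;  R = 5+1 = 6,  c = 122−6² = 86
v_rel = (9, 9),  |v_rel|² = 162;  v_rel·d = (9)·(-1) + (9)·(-11) = -108
162·t² + 216·t + 86 = 0  ⇒  m = (-108)² − 162·86 = -2268
m = -2268 < 0,  v_rel·d = -108 < 0  ⇒  outside

inside=no margin=-2268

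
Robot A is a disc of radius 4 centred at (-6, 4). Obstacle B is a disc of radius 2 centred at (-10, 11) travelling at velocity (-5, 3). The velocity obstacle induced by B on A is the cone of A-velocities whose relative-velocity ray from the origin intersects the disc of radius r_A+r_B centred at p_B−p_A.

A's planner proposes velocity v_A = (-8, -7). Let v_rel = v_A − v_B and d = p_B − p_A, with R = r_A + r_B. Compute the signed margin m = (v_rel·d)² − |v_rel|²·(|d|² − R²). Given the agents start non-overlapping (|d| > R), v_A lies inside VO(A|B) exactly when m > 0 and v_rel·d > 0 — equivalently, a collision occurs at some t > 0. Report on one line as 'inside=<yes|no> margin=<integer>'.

d = (-4, 7),  |d|² = 65;  R = 4+2 = 6,  c = 65−6² = 29
v_rel = (-3, -10),  |v_rel|² = 109;  v_rel·d = (-3)·(-4) + (-10)·(7) = -58
109·t² + 116·t + 29 = 0  ⇒  m = (-58)² − 109·29 = 203
m = 203 > 0,  v_rel·d = -58 < 0  ⇒  outside

inside=no margin=203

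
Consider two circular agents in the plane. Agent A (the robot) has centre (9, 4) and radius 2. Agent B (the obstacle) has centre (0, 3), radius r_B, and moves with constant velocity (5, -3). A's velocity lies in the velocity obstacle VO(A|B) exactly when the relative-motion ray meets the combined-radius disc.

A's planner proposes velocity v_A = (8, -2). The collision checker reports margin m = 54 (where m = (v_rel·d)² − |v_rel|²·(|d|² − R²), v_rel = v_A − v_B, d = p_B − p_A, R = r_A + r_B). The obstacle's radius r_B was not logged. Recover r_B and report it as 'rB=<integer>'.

m = 54
d = (-9, -1);  v_rel = (3, 1),  |v_rel|² = 10
v_rel×d = (3)·(-1) − (1)·(-9) = 6
since m = R²·10 − 6²:  R² = (36 + 54) / 10 = 9
R = √9 = 3  ⇒  r_B = 3 − 2 = 1

rB=1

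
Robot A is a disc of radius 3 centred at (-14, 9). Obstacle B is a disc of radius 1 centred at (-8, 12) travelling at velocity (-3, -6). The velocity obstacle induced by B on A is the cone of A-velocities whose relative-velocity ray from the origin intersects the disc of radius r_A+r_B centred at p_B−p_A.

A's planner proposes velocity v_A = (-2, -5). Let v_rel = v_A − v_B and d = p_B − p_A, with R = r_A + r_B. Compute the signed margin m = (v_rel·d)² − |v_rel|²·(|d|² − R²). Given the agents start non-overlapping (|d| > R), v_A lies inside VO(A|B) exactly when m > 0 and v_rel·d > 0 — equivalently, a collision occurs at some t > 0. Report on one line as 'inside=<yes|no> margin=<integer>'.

d = (6, 3),  |d|² = 45;  R = 3+1 = 4,  c = 45−4² = 29
v_rel = (1, 1),  |v_rel|² = 2;  v_rel·d = (1)·(6) + (1)·(3) = 9
2·t² − 18·t + 29 = 0  ⇒  m = 9² − 2·29 = 23
m = 23 > 0,  v_rel·d = 9 > 0  ⇒  inside

inside=yes margin=23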